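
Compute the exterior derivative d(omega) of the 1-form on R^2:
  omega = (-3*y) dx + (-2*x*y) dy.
d(omega) = (3 - 2*y) dx ∧ dy

For a 1-form omega = sum_i f_i dx_i, the exterior derivative is
  d(omega) = sum_{i < j} (∂f_j/∂x_i - ∂f_i/∂x_j) dx_i ∧ dx_j.
  coefficient of dx ∧ dy: ∂f_2/∂x - ∂f_1/∂y = ∂(-2*x*y)/∂x - ∂(-3*y)/∂y = 3 - 2*y
Assembling: d(omega) = (3 - 2*y) dx ∧ dy.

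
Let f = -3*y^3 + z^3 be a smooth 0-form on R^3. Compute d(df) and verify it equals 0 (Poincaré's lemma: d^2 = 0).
d(df) = 0

Step 1: df = sum_i (∂f/∂x_i) dx_i = (0) dx + (-9*y^2) dy + (3*z^2) dz.
Step 2: Apply d again. Using the 1-form formula, the coefficient of dx ∧ dy in d(df) is ∂^2 f/∂x ∂y - ∂^2 f/∂y ∂x = (0) - (0) = 0 (equality of mixed partials for smooth f).
Similarly for dx ∧ dz and dy ∧ dz — all coefficients vanish. So d(df) = 0.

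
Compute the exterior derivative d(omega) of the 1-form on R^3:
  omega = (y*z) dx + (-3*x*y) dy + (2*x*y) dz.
d(omega) = (-3*y - z) dx ∧ dy + (y) dx ∧ dz + (2*x) dy ∧ dz

For a 1-form omega = sum_i f_i dx_i, the exterior derivative is
  d(omega) = sum_{i < j} (∂f_j/∂x_i - ∂f_i/∂x_j) dx_i ∧ dx_j.
  coefficient of dx ∧ dy: ∂f_2/∂x - ∂f_1/∂y = ∂(-3*x*y)/∂x - ∂(y*z)/∂y = -3*y - z
  coefficient of dx ∧ dz: ∂f_3/∂x - ∂f_1/∂z = ∂(2*x*y)/∂x - ∂(y*z)/∂z = y
  coefficient of dy ∧ dz: ∂f_3/∂y - ∂f_2/∂z = ∂(2*x*y)/∂y - ∂(-3*x*y)/∂z = 2*x
Assembling: d(omega) = (-3*y - z) dx ∧ dy + (y) dx ∧ dz + (2*x) dy ∧ dz.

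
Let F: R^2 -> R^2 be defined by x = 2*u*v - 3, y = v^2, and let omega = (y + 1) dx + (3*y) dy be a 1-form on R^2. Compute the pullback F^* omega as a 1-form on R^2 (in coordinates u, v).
F^* omega = (2*v*(v^2 + 1)) du + (2*u*v^2 + 2*u + 6*v^3) dv

Using F^*(f dg) = (f ∘ F) d(g ∘ F), substitute each coordinate x_i by F_i(u, v) in f_i, and replace dx_i by d F_i = (∂F_i/∂u) du + (∂F_i/∂v) dv.
  For the x component: f_1(F) = v^2 + 1; d F_1 = (2*v) du + (2*u) dv
  For the y component: f_2(F) = 3*v^2; d F_2 = (0) du + (2*v) dv
Combining and collecting du, dv coefficients:
  coeff of du: 2*v*(v^2 + 1)
  coeff of dv: 2*u*v^2 + 2*u + 6*v^3
F^* omega = (2*v*(v^2 + 1)) du + (2*u*v^2 + 2*u + 6*v^3) dv.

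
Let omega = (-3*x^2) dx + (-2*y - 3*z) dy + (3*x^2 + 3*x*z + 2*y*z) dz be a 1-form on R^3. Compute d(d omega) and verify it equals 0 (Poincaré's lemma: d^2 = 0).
d(d omega) = 0

Step 1: d omega = sum_{i<j} (∂f_j/∂x_i - ∂f_i/∂x_j) dx_i ∧ dx_j:
  coeff of dx ∧ dy: 0
  coeff of dx ∧ dz: 6*x + 3*z
  coeff of dy ∧ dz: 2*z + 3
Step 2: Apply d again to each 2-form coefficient. The only possible 3-form in R^3 is dx ∧ dy ∧ dz, with coefficient
  ∂(coeff of dy∧dz)/∂x - ∂(coeff of dx∧dz)/∂y + ∂(coeff of dx∧dy)/∂z
  = ∂/∂x (2*z + 3) - ∂/∂y (6*x + 3*z) + ∂/∂z (0).
Each of these terms simplifies to sums of mixed partials that cancel in pairs. The result is 0 (by equality of mixed partials for smooth functions — Schwarz / Clairaut).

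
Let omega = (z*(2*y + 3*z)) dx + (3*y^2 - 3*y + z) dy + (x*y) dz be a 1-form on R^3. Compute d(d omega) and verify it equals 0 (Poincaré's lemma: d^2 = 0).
d(d omega) = 0

Step 1: d omega = sum_{i<j} (∂f_j/∂x_i - ∂f_i/∂x_j) dx_i ∧ dx_j:
  coeff of dx ∧ dy: -2*z
  coeff of dx ∧ dz: -y - 6*z
  coeff of dy ∧ dz: x - 1
Step 2: Apply d again to each 2-form coefficient. The only possible 3-form in R^3 is dx ∧ dy ∧ dz, with coefficient
  ∂(coeff of dy∧dz)/∂x - ∂(coeff of dx∧dz)/∂y + ∂(coeff of dx∧dy)/∂z
  = ∂/∂x (x - 1) - ∂/∂y (-y - 6*z) + ∂/∂z (-2*z).
Each of these terms simplifies to sums of mixed partials that cancel in pairs. The result is 0 (by equality of mixed partials for smooth functions — Schwarz / Clairaut).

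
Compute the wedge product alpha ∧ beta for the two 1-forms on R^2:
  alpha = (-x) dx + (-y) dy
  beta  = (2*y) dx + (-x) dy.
alpha ∧ beta = (x^2 + 2*y^2) dx ∧ dy

Distribute the wedge, using dx_i ∧ dx_j = -dx_j ∧ dx_i and dx_i ∧ dx_i = 0. For each pair (i, j) with i < j, the coefficient of dx_i ∧ dx_j in alpha ∧ beta is (alpha_i * beta_j - alpha_j * beta_i). Collecting: alpha ∧ beta = (x^2 + 2*y^2) dx ∧ dy.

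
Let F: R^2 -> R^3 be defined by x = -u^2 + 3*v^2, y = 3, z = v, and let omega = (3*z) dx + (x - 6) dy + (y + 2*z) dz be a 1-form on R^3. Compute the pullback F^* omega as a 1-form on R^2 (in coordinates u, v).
F^* omega = (-6*u*v) du + (18*v^2 + 2*v + 3) dv

Using F^*(f dg) = (f ∘ F) d(g ∘ F), substitute each coordinate x_i by F_i(u, v) in f_i, and replace dx_i by d F_i = (∂F_i/∂u) du + (∂F_i/∂v) dv.
  For the x component: f_1(F) = 3*v; d F_1 = (-2*u) du + (6*v) dv
  For the y component: f_2(F) = -u^2 + 3*v^2 - 6; d F_2 = (0) du + (0) dv
  For the z component: f_3(F) = 2*v + 3; d F_3 = (0) du + (1) dv
Combining and collecting du, dv coefficients:
  coeff of du: -6*u*v
  coeff of dv: 18*v^2 + 2*v + 3
F^* omega = (-6*u*v) du + (18*v^2 + 2*v + 3) dv.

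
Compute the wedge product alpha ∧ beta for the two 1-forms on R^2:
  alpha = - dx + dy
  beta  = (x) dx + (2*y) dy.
alpha ∧ beta = (-x - 2*y) dx ∧ dy

Distribute the wedge, using dx_i ∧ dx_j = -dx_j ∧ dx_i and dx_i ∧ dx_i = 0. For each pair (i, j) with i < j, the coefficient of dx_i ∧ dx_j in alpha ∧ beta is (alpha_i * beta_j - alpha_j * beta_i). Collecting: alpha ∧ beta = (-x - 2*y) dx ∧ dy.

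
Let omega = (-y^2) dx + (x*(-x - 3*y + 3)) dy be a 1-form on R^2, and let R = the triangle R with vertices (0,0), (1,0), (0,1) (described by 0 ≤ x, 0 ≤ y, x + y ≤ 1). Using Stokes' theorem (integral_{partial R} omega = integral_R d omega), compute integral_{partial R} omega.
integral_(partial R) omega = 1

Stokes: integral_partial_R omega = integral_R d omega with d omega = (∂Q/∂x - ∂P/∂y) dx ∧ dy.
  ∂Q/∂x = -2*x - 3*y + 3
  ∂P/∂y = -2*y
  integrand = ∂Q/∂x - ∂P/∂y = -2*x - y + 3.
Integrating over R: integral_0^1 integral_0^{1-x} (-2*x - y + 3) dy dx = 1.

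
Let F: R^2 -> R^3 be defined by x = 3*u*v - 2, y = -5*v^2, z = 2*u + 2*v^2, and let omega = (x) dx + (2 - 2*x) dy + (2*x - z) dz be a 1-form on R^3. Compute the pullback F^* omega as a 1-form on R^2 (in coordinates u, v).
F^* omega = (9*u*v^2 + 12*u*v - 4*u - 4*v^2 - 6*v - 8) du + (9*u^2*v + 84*u*v^2 - 8*u*v - 6*u - 8*v^3 - 76*v) dv

Using F^*(f dg) = (f ∘ F) d(g ∘ F), substitute each coordinate x_i by F_i(u, v) in f_i, and replace dx_i by d F_i = (∂F_i/∂u) du + (∂F_i/∂v) dv.
  For the x component: f_1(F) = 3*u*v - 2; d F_1 = (3*v) du + (3*u) dv
  For the y component: f_2(F) = -6*u*v + 6; d F_2 = (0) du + (-10*v) dv
  For the z component: f_3(F) = 6*u*v - 2*u - 2*v^2 - 4; d F_3 = (2) du + (4*v) dv
Combining and collecting du, dv coefficients:
  coeff of du: 9*u*v^2 + 12*u*v - 4*u - 4*v^2 - 6*v - 8
  coeff of dv: 9*u^2*v + 84*u*v^2 - 8*u*v - 6*u - 8*v^3 - 76*v
F^* omega = (9*u*v^2 + 12*u*v - 4*u - 4*v^2 - 6*v - 8) du + (9*u^2*v + 84*u*v^2 - 8*u*v - 6*u - 8*v^3 - 76*v) dv.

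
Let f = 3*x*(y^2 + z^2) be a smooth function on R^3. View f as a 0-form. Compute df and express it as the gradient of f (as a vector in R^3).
df = (3*y^2 + 3*z^2) dx + (6*x*y) dy + (6*x*z) dz; grad f = (3*y^2 + 3*z^2, 6*x*y, 6*x*z)

For a 0-form f, d f = (∂f/∂x) dx + (∂f/∂y) dy + (∂f/∂z) dz. The components of the vector representation are exactly the entries of grad f in Cartesian coordinates:
  ∂f/∂x = 3*y^2 + 3*z^2
  ∂f/∂y = 6*x*y
  ∂f/∂z = 6*x*z.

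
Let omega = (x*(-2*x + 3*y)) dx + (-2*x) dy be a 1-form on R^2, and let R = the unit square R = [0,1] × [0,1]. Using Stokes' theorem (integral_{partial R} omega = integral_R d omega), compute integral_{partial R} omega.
integral_(partial R) omega = -7/2

Stokes: integral_partial_R omega = integral_R d omega with d omega = (∂Q/∂x - ∂P/∂y) dx ∧ dy.
  ∂Q/∂x = -2
  ∂P/∂y = 3*x
  integrand = ∂Q/∂x - ∂P/∂y = -3*x - 2.
Integrating over R: integral_0^1 integral_0^1 (-3*x - 2) dx dy = -7/2.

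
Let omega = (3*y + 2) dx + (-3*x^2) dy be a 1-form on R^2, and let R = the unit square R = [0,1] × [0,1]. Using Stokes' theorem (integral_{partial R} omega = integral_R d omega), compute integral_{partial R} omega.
integral_(partial R) omega = -6

Stokes: integral_partial_R omega = integral_R d omega with d omega = (∂Q/∂x - ∂P/∂y) dx ∧ dy.
  ∂Q/∂x = -6*x
  ∂P/∂y = 3
  integrand = ∂Q/∂x - ∂P/∂y = -6*x - 3.
Integrating over R: integral_0^1 integral_0^1 (-6*x - 3) dx dy = -6.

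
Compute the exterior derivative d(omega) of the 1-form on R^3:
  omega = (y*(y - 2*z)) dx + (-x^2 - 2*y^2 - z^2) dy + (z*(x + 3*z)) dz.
d(omega) = (-2*x - 2*y + 2*z) dx ∧ dy + (2*y + z) dx ∧ dz + (2*z) dy ∧ dz

For a 1-form omega = sum_i f_i dx_i, the exterior derivative is
  d(omega) = sum_{i < j} (∂f_j/∂x_i - ∂f_i/∂x_j) dx_i ∧ dx_j.
  coefficient of dx ∧ dy: ∂f_2/∂x - ∂f_1/∂y = ∂(-x^2 - 2*y^2 - z^2)/∂x - ∂(y*(y - 2*z))/∂y = -2*x - 2*y + 2*z
  coefficient of dx ∧ dz: ∂f_3/∂x - ∂f_1/∂z = ∂(z*(x + 3*z))/∂x - ∂(y*(y - 2*z))/∂z = 2*y + z
  coefficient of dy ∧ dz: ∂f_3/∂y - ∂f_2/∂z = ∂(z*(x + 3*z))/∂y - ∂(-x^2 - 2*y^2 - z^2)/∂z = 2*z
Assembling: d(omega) = (-2*x - 2*y + 2*z) dx ∧ dy + (2*y + z) dx ∧ dz + (2*z) dy ∧ dz.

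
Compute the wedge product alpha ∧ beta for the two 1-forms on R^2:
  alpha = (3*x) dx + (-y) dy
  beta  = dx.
alpha ∧ beta = (y) dx ∧ dy

Distribute the wedge, using dx_i ∧ dx_j = -dx_j ∧ dx_i and dx_i ∧ dx_i = 0. For each pair (i, j) with i < j, the coefficient of dx_i ∧ dx_j in alpha ∧ beta is (alpha_i * beta_j - alpha_j * beta_i). Collecting: alpha ∧ beta = (y) dx ∧ dy.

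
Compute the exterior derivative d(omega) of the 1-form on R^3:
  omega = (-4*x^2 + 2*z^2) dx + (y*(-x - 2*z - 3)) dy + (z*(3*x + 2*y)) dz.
d(omega) = (-y) dx ∧ dy + (-z) dx ∧ dz + (2*y + 2*z) dy ∧ dz

For a 1-form omega = sum_i f_i dx_i, the exterior derivative is
  d(omega) = sum_{i < j} (∂f_j/∂x_i - ∂f_i/∂x_j) dx_i ∧ dx_j.
  coefficient of dx ∧ dy: ∂f_2/∂x - ∂f_1/∂y = ∂(y*(-x - 2*z - 3))/∂x - ∂(-4*x^2 + 2*z^2)/∂y = -y
  coefficient of dx ∧ dz: ∂f_3/∂x - ∂f_1/∂z = ∂(z*(3*x + 2*y))/∂x - ∂(-4*x^2 + 2*z^2)/∂z = -z
  coefficient of dy ∧ dz: ∂f_3/∂y - ∂f_2/∂z = ∂(z*(3*x + 2*y))/∂y - ∂(y*(-x - 2*z - 3))/∂z = 2*y + 2*z
Assembling: d(omega) = (-y) dx ∧ dy + (-z) dx ∧ dz + (2*y + 2*z) dy ∧ dz.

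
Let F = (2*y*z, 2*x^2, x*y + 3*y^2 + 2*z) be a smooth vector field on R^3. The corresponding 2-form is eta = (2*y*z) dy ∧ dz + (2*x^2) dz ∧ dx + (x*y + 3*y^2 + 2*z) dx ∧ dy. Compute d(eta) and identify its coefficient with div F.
d(eta) = (2) dx ∧ dy ∧ dz; div F = 2

For a 2-form in R^3 of the form above, applying d gives a 3-form with coefficient ∂P/∂x + ∂Q/∂y + ∂R/∂z:
  ∂P/∂x = 0
  ∂Q/∂y = 0
  ∂R/∂z = 2
Sum = 2, which is exactly div F.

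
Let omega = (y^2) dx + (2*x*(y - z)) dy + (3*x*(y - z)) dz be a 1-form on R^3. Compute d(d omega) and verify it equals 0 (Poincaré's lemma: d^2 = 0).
d(d omega) = 0

Step 1: d omega = sum_{i<j} (∂f_j/∂x_i - ∂f_i/∂x_j) dx_i ∧ dx_j:
  coeff of dx ∧ dy: -2*z
  coeff of dx ∧ dz: 3*y - 3*z
  coeff of dy ∧ dz: 5*x
Step 2: Apply d again to each 2-form coefficient. The only possible 3-form in R^3 is dx ∧ dy ∧ dz, with coefficient
  ∂(coeff of dy∧dz)/∂x - ∂(coeff of dx∧dz)/∂y + ∂(coeff of dx∧dy)/∂z
  = ∂/∂x (5*x) - ∂/∂y (3*y - 3*z) + ∂/∂z (-2*z).
Each of these terms simplifies to sums of mixed partials that cancel in pairs. The result is 0 (by equality of mixed partials for smooth functions — Schwarz / Clairaut).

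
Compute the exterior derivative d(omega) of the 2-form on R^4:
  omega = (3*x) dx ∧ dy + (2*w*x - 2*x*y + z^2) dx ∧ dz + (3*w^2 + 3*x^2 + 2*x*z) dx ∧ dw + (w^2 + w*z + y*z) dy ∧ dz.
d(omega) = (2*x) dx ∧ dy ∧ dz + (2*w + z) dy ∧ dz ∧ dw

For a 2-form omega = sum_{i<j} g_{ij} dx_i ∧ dx_j, the exterior derivative is
  d(omega) = sum_{i<j} d(g_{ij}) ∧ dx_i ∧ dx_j = sum_{i<j, k} (∂g_{ij}/∂x_k) dx_k ∧ dx_i ∧ dx_j.
Expand each term, using dx_k ∧ dx_i ∧ dx_j = sgn(permutation) dx_{(a)} ∧ dx_{(b)} ∧ dx_{(c)} with (a < b < c) sorted:
  d(2*w*x - 2*x*y + z^2) includes (∂/∂y)(2*w*x - 2*x*y + z^2) dy = (-2*x) dy, which multiplied by dx ∧ dz gives (2*x) dx ∧ dy ∧ dz
  d(2*w*x - 2*x*y + z^2) includes (∂/∂w)(2*w*x - 2*x*y + z^2) dw = (2*x) dw, which multiplied by dx ∧ dz gives (2*x) dx ∧ dz ∧ dw
  d(3*w^2 + 3*x^2 + 2*x*z) includes (∂/∂z)(3*w^2 + 3*x^2 + 2*x*z) dz = (2*x) dz, which multiplied by dx ∧ dw gives (-2*x) dx ∧ dz ∧ dw
  d(w^2 + w*z + y*z) includes (∂/∂w)(w^2 + w*z + y*z) dw = (2*w + z) dw, which multiplied by dy ∧ dz gives (2*w + z) dy ∧ dz ∧ dw
Collecting like 3-forms: d(omega) = (2*x) dx ∧ dy ∧ dz + (2*w + z) dy ∧ dz ∧ dw.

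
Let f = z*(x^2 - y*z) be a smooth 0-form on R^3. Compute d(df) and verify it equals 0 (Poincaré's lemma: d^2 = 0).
d(df) = 0

Step 1: df = sum_i (∂f/∂x_i) dx_i = (2*x*z) dx + (-z^2) dy + (x^2 - 2*y*z) dz.
Step 2: Apply d again. Using the 1-form formula, the coefficient of dx ∧ dy in d(df) is ∂^2 f/∂x ∂y - ∂^2 f/∂y ∂x = (0) - (0) = 0 (equality of mixed partials for smooth f).
Similarly for dx ∧ dz and dy ∧ dz — all coefficients vanish. So d(df) = 0.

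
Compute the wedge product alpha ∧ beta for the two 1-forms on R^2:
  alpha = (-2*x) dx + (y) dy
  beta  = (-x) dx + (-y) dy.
alpha ∧ beta = (3*x*y) dx ∧ dy

Distribute the wedge, using dx_i ∧ dx_j = -dx_j ∧ dx_i and dx_i ∧ dx_i = 0. For each pair (i, j) with i < j, the coefficient of dx_i ∧ dx_j in alpha ∧ beta is (alpha_i * beta_j - alpha_j * beta_i). Collecting: alpha ∧ beta = (3*x*y) dx ∧ dy.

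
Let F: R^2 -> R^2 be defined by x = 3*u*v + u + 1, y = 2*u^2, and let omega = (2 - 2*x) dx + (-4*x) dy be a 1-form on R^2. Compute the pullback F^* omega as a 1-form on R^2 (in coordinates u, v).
F^* omega = (2*u*(-24*u*v - 8*u - 9*v^2 - 6*v - 9)) du + (u^2*(-18*v - 6)) dv

Using F^*(f dg) = (f ∘ F) d(g ∘ F), substitute each coordinate x_i by F_i(u, v) in f_i, and replace dx_i by d F_i = (∂F_i/∂u) du + (∂F_i/∂v) dv.
  For the x component: f_1(F) = 2*u*(-3*v - 1); d F_1 = (3*v + 1) du + (3*u) dv
  For the y component: f_2(F) = -12*u*v - 4*u - 4; d F_2 = (4*u) du + (0) dv
Combining and collecting du, dv coefficients:
  coeff of du: 2*u*(-24*u*v - 8*u - 9*v^2 - 6*v - 9)
  coeff of dv: u^2*(-18*v - 6)
F^* omega = (2*u*(-24*u*v - 8*u - 9*v^2 - 6*v - 9)) du + (u^2*(-18*v - 6)) dv.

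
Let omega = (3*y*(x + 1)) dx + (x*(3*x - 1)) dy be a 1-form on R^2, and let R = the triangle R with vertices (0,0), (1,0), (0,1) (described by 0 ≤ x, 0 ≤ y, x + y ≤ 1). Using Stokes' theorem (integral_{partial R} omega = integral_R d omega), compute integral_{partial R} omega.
integral_(partial R) omega = -3/2

Stokes: integral_partial_R omega = integral_R d omega with d omega = (∂Q/∂x - ∂P/∂y) dx ∧ dy.
  ∂Q/∂x = 6*x - 1
  ∂P/∂y = 3*x + 3
  integrand = ∂Q/∂x - ∂P/∂y = 3*x - 4.
Integrating over R: integral_0^1 integral_0^{1-x} (3*x - 4) dy dx = -3/2.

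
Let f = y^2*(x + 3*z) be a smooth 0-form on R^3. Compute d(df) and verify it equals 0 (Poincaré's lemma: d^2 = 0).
d(df) = 0

Step 1: df = sum_i (∂f/∂x_i) dx_i = (y^2) dx + (2*y*(x + 3*z)) dy + (3*y^2) dz.
Step 2: Apply d again. Using the 1-form formula, the coefficient of dx ∧ dy in d(df) is ∂^2 f/∂x ∂y - ∂^2 f/∂y ∂x = (2*y) - (2*y) = 0 (equality of mixed partials for smooth f).
Similarly for dx ∧ dz and dy ∧ dz — all coefficients vanish. So d(df) = 0.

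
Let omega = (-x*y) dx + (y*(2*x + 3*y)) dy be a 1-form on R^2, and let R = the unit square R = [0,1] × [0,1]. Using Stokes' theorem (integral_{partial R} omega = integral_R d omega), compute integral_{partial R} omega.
integral_(partial R) omega = 3/2

Stokes: integral_partial_R omega = integral_R d omega with d omega = (∂Q/∂x - ∂P/∂y) dx ∧ dy.
  ∂Q/∂x = 2*y
  ∂P/∂y = -x
  integrand = ∂Q/∂x - ∂P/∂y = x + 2*y.
Integrating over R: integral_0^1 integral_0^1 (x + 2*y) dx dy = 3/2.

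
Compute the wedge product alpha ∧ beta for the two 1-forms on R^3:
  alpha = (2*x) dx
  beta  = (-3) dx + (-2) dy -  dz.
alpha ∧ beta = (-4*x) dx ∧ dy + (-2*x) dx ∧ dz

Distribute the wedge, using dx_i ∧ dx_j = -dx_j ∧ dx_i and dx_i ∧ dx_i = 0. For each pair (i, j) with i < j, the coefficient of dx_i ∧ dx_j in alpha ∧ beta is (alpha_i * beta_j - alpha_j * beta_i). Collecting: alpha ∧ beta = (-4*x) dx ∧ dy + (-2*x) dx ∧ dz.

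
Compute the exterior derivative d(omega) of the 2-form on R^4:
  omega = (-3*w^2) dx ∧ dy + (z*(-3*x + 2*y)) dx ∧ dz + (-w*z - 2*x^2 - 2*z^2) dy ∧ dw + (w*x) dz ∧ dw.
d(omega) = (-6*w - 4*x) dx ∧ dy ∧ dw + (-2*z) dx ∧ dy ∧ dz + (w + 4*z) dy ∧ dz ∧ dw + (w) dx ∧ dz ∧ dw

For a 2-form omega = sum_{i<j} g_{ij} dx_i ∧ dx_j, the exterior derivative is
  d(omega) = sum_{i<j} d(g_{ij}) ∧ dx_i ∧ dx_j = sum_{i<j, k} (∂g_{ij}/∂x_k) dx_k ∧ dx_i ∧ dx_j.
Expand each term, using dx_k ∧ dx_i ∧ dx_j = sgn(permutation) dx_{(a)} ∧ dx_{(b)} ∧ dx_{(c)} with (a < b < c) sorted:
  d(-3*w^2) includes (∂/∂w)(-3*w^2) dw = (-6*w) dw, which multiplied by dx ∧ dy gives (-6*w) dx ∧ dy ∧ dw
  d(z*(-3*x + 2*y)) includes (∂/∂y)(z*(-3*x + 2*y)) dy = (2*z) dy, which multiplied by dx ∧ dz gives (-2*z) dx ∧ dy ∧ dz
  d(-w*z - 2*x^2 - 2*z^2) includes (∂/∂x)(-w*z - 2*x^2 - 2*z^2) dx = (-4*x) dx, which multiplied by dy ∧ dw gives (-4*x) dx ∧ dy ∧ dw
  d(-w*z - 2*x^2 - 2*z^2) includes (∂/∂z)(-w*z - 2*x^2 - 2*z^2) dz = (-w - 4*z) dz, which multiplied by dy ∧ dw gives (w + 4*z) dy ∧ dz ∧ dw
  d(w*x) includes (∂/∂x)(w*x) dx = (w) dx, which multiplied by dz ∧ dw gives (w) dx ∧ dz ∧ dw
Collecting like 3-forms: d(omega) = (-6*w - 4*x) dx ∧ dy ∧ dw + (-2*z) dx ∧ dy ∧ dz + (w + 4*z) dy ∧ dz ∧ dw + (w) dx ∧ dz ∧ dw.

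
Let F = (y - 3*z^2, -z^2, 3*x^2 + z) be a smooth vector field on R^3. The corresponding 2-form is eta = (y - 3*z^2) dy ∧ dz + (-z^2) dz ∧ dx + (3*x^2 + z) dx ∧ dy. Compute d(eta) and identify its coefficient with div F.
d(eta) = (1) dx ∧ dy ∧ dz; div F = 1

For a 2-form in R^3 of the form above, applying d gives a 3-form with coefficient ∂P/∂x + ∂Q/∂y + ∂R/∂z:
  ∂P/∂x = 0
  ∂Q/∂y = 0
  ∂R/∂z = 1
Sum = 1, which is exactly div F.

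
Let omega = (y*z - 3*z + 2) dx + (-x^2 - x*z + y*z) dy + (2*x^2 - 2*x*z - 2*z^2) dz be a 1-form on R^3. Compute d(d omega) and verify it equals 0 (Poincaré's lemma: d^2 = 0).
d(d omega) = 0

Step 1: d omega = sum_{i<j} (∂f_j/∂x_i - ∂f_i/∂x_j) dx_i ∧ dx_j:
  coeff of dx ∧ dy: -2*x - 2*z
  coeff of dx ∧ dz: 4*x - y - 2*z + 3
  coeff of dy ∧ dz: x - y
Step 2: Apply d again to each 2-form coefficient. The only possible 3-form in R^3 is dx ∧ dy ∧ dz, with coefficient
  ∂(coeff of dy∧dz)/∂x - ∂(coeff of dx∧dz)/∂y + ∂(coeff of dx∧dy)/∂z
  = ∂/∂x (x - y) - ∂/∂y (4*x - y - 2*z + 3) + ∂/∂z (-2*x - 2*z).
Each of these terms simplifies to sums of mixed partials that cancel in pairs. The result is 0 (by equality of mixed partials for smooth functions — Schwarz / Clairaut).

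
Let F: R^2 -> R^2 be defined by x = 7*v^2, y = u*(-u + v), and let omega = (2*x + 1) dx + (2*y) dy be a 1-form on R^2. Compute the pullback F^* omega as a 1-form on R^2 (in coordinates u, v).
F^* omega = (2*u*(2*u^2 - 3*u*v + v^2)) du + (-2*u^3 + 2*u^2*v + 196*v^3 + 14*v) dv

Using F^*(f dg) = (f ∘ F) d(g ∘ F), substitute each coordinate x_i by F_i(u, v) in f_i, and replace dx_i by d F_i = (∂F_i/∂u) du + (∂F_i/∂v) dv.
  For the x component: f_1(F) = 14*v^2 + 1; d F_1 = (0) du + (14*v) dv
  For the y component: f_2(F) = 2*u*(-u + v); d F_2 = (-2*u + v) du + (u) dv
Combining and collecting du, dv coefficients:
  coeff of du: 2*u*(2*u^2 - 3*u*v + v^2)
  coeff of dv: -2*u^3 + 2*u^2*v + 196*v^3 + 14*v
F^* omega = (2*u*(2*u^2 - 3*u*v + v^2)) du + (-2*u^3 + 2*u^2*v + 196*v^3 + 14*v) dv.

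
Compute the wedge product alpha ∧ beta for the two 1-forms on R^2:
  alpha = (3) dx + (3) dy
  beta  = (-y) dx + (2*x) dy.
alpha ∧ beta = (6*x + 3*y) dx ∧ dy

Distribute the wedge, using dx_i ∧ dx_j = -dx_j ∧ dx_i and dx_i ∧ dx_i = 0. For each pair (i, j) with i < j, the coefficient of dx_i ∧ dx_j in alpha ∧ beta is (alpha_i * beta_j - alpha_j * beta_i). Collecting: alpha ∧ beta = (6*x + 3*y) dx ∧ dy.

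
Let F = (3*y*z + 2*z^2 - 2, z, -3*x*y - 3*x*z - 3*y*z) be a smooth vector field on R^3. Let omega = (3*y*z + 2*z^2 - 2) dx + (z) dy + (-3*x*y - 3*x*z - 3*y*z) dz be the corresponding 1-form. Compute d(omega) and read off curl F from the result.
d(omega) = (-3*x - 3*z - 1) dy ∧ dz + (6*y + 7*z) dz ∧ dx + (-3*z) dx ∧ dy; curl F = (-3*x - 3*z - 1, 6*y + 7*z, -3*z)

d omega = sum_{i<j} (∂f_j/∂x_i - ∂f_i/∂x_j) dx_i ∧ dx_j. Under the identification (dy ∧ dz, dz ∧ dx, dx ∧ dy) ↔ (e_x, e_y, e_z), the coefficients are exactly the components of curl F. Compute:
  ∂R/∂y - ∂Q/∂z = (-3*x - 3*z) - (1) = -3*x - 3*z - 1
  ∂P/∂z - ∂R/∂x = (3*y + 4*z) - (-3*y - 3*z) = 6*y + 7*z
  ∂Q/∂x - ∂P/∂y = (0) - (3*z) = -3*z.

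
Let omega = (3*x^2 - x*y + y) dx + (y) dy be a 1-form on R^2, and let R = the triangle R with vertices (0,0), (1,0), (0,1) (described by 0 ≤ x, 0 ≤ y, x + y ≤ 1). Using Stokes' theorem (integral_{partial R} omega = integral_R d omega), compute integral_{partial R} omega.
integral_(partial R) omega = -1/3

Stokes: integral_partial_R omega = integral_R d omega with d omega = (∂Q/∂x - ∂P/∂y) dx ∧ dy.
  ∂Q/∂x = 0
  ∂P/∂y = 1 - x
  integrand = ∂Q/∂x - ∂P/∂y = x - 1.
Integrating over R: integral_0^1 integral_0^{1-x} (x - 1) dy dx = -1/3.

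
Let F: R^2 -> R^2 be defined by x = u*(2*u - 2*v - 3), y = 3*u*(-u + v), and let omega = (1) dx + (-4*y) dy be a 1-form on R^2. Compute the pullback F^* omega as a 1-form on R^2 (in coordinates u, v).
F^* omega = (-72*u^3 + 108*u^2*v - 36*u*v^2 + 4*u - 2*v - 3) du + (2*u*(18*u^2 - 18*u*v - 1)) dv

Using F^*(f dg) = (f ∘ F) d(g ∘ F), substitute each coordinate x_i by F_i(u, v) in f_i, and replace dx_i by d F_i = (∂F_i/∂u) du + (∂F_i/∂v) dv.
  For the x component: f_1(F) = 1; d F_1 = (4*u - 2*v - 3) du + (-2*u) dv
  For the y component: f_2(F) = 12*u*(u - v); d F_2 = (-6*u + 3*v) du + (3*u) dv
Combining and collecting du, dv coefficients:
  coeff of du: -72*u^3 + 108*u^2*v - 36*u*v^2 + 4*u - 2*v - 3
  coeff of dv: 2*u*(18*u^2 - 18*u*v - 1)
F^* omega = (-72*u^3 + 108*u^2*v - 36*u*v^2 + 4*u - 2*v - 3) du + (2*u*(18*u^2 - 18*u*v - 1)) dv.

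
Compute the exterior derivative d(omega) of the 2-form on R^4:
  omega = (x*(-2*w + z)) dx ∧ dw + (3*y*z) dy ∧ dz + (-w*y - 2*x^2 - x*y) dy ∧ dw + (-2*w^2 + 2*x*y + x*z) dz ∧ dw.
d(omega) = (-x + 2*y + z) dx ∧ dz ∧ dw + (-4*x - y) dx ∧ dy ∧ dw + (2*x) dy ∧ dz ∧ dw

For a 2-form omega = sum_{i<j} g_{ij} dx_i ∧ dx_j, the exterior derivative is
  d(omega) = sum_{i<j} d(g_{ij}) ∧ dx_i ∧ dx_j = sum_{i<j, k} (∂g_{ij}/∂x_k) dx_k ∧ dx_i ∧ dx_j.
Expand each term, using dx_k ∧ dx_i ∧ dx_j = sgn(permutation) dx_{(a)} ∧ dx_{(b)} ∧ dx_{(c)} with (a < b < c) sorted:
  d(x*(-2*w + z)) includes (∂/∂z)(x*(-2*w + z)) dz = (x) dz, which multiplied by dx ∧ dw gives (-x) dx ∧ dz ∧ dw
  d(-w*y - 2*x^2 - x*y) includes (∂/∂x)(-w*y - 2*x^2 - x*y) dx = (-4*x - y) dx, which multiplied by dy ∧ dw gives (-4*x - y) dx ∧ dy ∧ dw
  d(-2*w^2 + 2*x*y + x*z) includes (∂/∂x)(-2*w^2 + 2*x*y + x*z) dx = (2*y + z) dx, which multiplied by dz ∧ dw gives (2*y + z) dx ∧ dz ∧ dw
  d(-2*w^2 + 2*x*y + x*z) includes (∂/∂y)(-2*w^2 + 2*x*y + x*z) dy = (2*x) dy, which multiplied by dz ∧ dw gives (2*x) dy ∧ dz ∧ dw
Collecting like 3-forms: d(omega) = (-x + 2*y + z) dx ∧ dz ∧ dw + (-4*x - y) dx ∧ dy ∧ dw + (2*x) dy ∧ dz ∧ dw.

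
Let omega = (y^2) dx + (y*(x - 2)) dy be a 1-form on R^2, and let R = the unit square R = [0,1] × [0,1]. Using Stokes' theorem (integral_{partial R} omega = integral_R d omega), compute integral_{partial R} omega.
integral_(partial R) omega = -1/2

Stokes: integral_partial_R omega = integral_R d omega with d omega = (∂Q/∂x - ∂P/∂y) dx ∧ dy.
  ∂Q/∂x = y
  ∂P/∂y = 2*y
  integrand = ∂Q/∂x - ∂P/∂y = -y.
Integrating over R: integral_0^1 integral_0^1 (-y) dx dy = -1/2.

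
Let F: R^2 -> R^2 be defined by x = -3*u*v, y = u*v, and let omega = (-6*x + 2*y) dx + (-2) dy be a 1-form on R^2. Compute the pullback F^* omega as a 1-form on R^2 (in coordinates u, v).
F^* omega = (2*v*(-30*u*v - 1)) du + (2*u*(-30*u*v - 1)) dv

Using F^*(f dg) = (f ∘ F) d(g ∘ F), substitute each coordinate x_i by F_i(u, v) in f_i, and replace dx_i by d F_i = (∂F_i/∂u) du + (∂F_i/∂v) dv.
  For the x component: f_1(F) = 20*u*v; d F_1 = (-3*v) du + (-3*u) dv
  For the y component: f_2(F) = -2; d F_2 = (v) du + (u) dv
Combining and collecting du, dv coefficients:
  coeff of du: 2*v*(-30*u*v - 1)
  coeff of dv: 2*u*(-30*u*v - 1)
F^* omega = (2*v*(-30*u*v - 1)) du + (2*u*(-30*u*v - 1)) dv.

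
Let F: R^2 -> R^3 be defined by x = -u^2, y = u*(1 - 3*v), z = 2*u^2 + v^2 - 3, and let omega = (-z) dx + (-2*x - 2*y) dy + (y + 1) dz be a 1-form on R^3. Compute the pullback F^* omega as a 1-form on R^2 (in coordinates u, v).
F^* omega = (2*u*(2*u^2 - 9*u*v + 3*u - 8*v^2 + 6*v - 2)) du + (-6*u^3 - 18*u^2*v + 6*u^2 - 6*u*v^2 + 2*u*v + 2*v) dv

Using F^*(f dg) = (f ∘ F) d(g ∘ F), substitute each coordinate x_i by F_i(u, v) in f_i, and replace dx_i by d F_i = (∂F_i/∂u) du + (∂F_i/∂v) dv.
  For the x component: f_1(F) = -2*u^2 - v^2 + 3; d F_1 = (-2*u) du + (0) dv
  For the y component: f_2(F) = 2*u*(u + 3*v - 1); d F_2 = (1 - 3*v) du + (-3*u) dv
  For the z component: f_3(F) = -3*u*v + u + 1; d F_3 = (4*u) du + (2*v) dv
Combining and collecting du, dv coefficients:
  coeff of du: 2*u*(2*u^2 - 9*u*v + 3*u - 8*v^2 + 6*v - 2)
  coeff of dv: -6*u^3 - 18*u^2*v + 6*u^2 - 6*u*v^2 + 2*u*v + 2*v
F^* omega = (2*u*(2*u^2 - 9*u*v + 3*u - 8*v^2 + 6*v - 2)) du + (-6*u^3 - 18*u^2*v + 6*u^2 - 6*u*v^2 + 2*u*v + 2*v) dv.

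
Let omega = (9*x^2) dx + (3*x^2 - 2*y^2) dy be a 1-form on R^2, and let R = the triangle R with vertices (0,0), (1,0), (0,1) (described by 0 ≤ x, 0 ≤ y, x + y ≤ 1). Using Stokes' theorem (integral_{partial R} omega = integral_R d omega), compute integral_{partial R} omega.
integral_(partial R) omega = 1

Stokes: integral_partial_R omega = integral_R d omega with d omega = (∂Q/∂x - ∂P/∂y) dx ∧ dy.
  ∂Q/∂x = 6*x
  ∂P/∂y = 0
  integrand = ∂Q/∂x - ∂P/∂y = 6*x.
Integrating over R: integral_0^1 integral_0^{1-x} (6*x) dy dx = 1.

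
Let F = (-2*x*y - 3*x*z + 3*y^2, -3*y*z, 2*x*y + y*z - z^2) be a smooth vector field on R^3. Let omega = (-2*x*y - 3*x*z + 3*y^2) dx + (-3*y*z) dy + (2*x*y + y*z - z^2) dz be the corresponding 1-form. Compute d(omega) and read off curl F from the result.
d(omega) = (2*x + 3*y + z) dy ∧ dz + (-3*x - 2*y) dz ∧ dx + (2*x - 6*y) dx ∧ dy; curl F = (2*x + 3*y + z, -3*x - 2*y, 2*x - 6*y)

d omega = sum_{i<j} (∂f_j/∂x_i - ∂f_i/∂x_j) dx_i ∧ dx_j. Under the identification (dy ∧ dz, dz ∧ dx, dx ∧ dy) ↔ (e_x, e_y, e_z), the coefficients are exactly the components of curl F. Compute:
  ∂R/∂y - ∂Q/∂z = (2*x + z) - (-3*y) = 2*x + 3*y + z
  ∂P/∂z - ∂R/∂x = (-3*x) - (2*y) = -3*x - 2*y
  ∂Q/∂x - ∂P/∂y = (0) - (-2*x + 6*y) = 2*x - 6*y.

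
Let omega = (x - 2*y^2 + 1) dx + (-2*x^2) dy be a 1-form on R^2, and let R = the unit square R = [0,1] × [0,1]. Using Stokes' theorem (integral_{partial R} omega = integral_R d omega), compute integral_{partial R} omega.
integral_(partial R) omega = 0

Stokes: integral_partial_R omega = integral_R d omega with d omega = (∂Q/∂x - ∂P/∂y) dx ∧ dy.
  ∂Q/∂x = -4*x
  ∂P/∂y = -4*y
  integrand = ∂Q/∂x - ∂P/∂y = -4*x + 4*y.
Integrating over R: integral_0^1 integral_0^1 (-4*x + 4*y) dx dy = 0.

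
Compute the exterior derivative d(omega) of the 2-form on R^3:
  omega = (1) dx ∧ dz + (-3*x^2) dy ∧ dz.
d(omega) = (-6*x) dx ∧ dy ∧ dz

For a 2-form omega = sum_{i<j} g_{ij} dx_i ∧ dx_j, the exterior derivative is
  d(omega) = sum_{i<j} d(g_{ij}) ∧ dx_i ∧ dx_j = sum_{i<j, k} (∂g_{ij}/∂x_k) dx_k ∧ dx_i ∧ dx_j.
Expand each term, using dx_k ∧ dx_i ∧ dx_j = sgn(permutation) dx_{(a)} ∧ dx_{(b)} ∧ dx_{(c)} with (a < b < c) sorted:
  d(-3*x^2) includes (∂/∂x)(-3*x^2) dx = (-6*x) dx, which multiplied by dy ∧ dz gives (-6*x) dx ∧ dy ∧ dz
Collecting like 3-forms: d(omega) = (-6*x) dx ∧ dy ∧ dz.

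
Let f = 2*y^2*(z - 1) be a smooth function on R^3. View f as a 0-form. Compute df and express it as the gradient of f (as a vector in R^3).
df = (0) dx + (4*y*(z - 1)) dy + (2*y^2) dz; grad f = (0, 4*y*(z - 1), 2*y^2)

For a 0-form f, d f = (∂f/∂x) dx + (∂f/∂y) dy + (∂f/∂z) dz. The components of the vector representation are exactly the entries of grad f in Cartesian coordinates:
  ∂f/∂x = 0
  ∂f/∂y = 4*y*(z - 1)
  ∂f/∂z = 2*y^2.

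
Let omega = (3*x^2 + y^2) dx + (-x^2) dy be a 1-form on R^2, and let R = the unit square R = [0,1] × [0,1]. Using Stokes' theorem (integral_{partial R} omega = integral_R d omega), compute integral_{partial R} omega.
integral_(partial R) omega = -2

Stokes: integral_partial_R omega = integral_R d omega with d omega = (∂Q/∂x - ∂P/∂y) dx ∧ dy.
  ∂Q/∂x = -2*x
  ∂P/∂y = 2*y
  integrand = ∂Q/∂x - ∂P/∂y = -2*x - 2*y.
Integrating over R: integral_0^1 integral_0^1 (-2*x - 2*y) dx dy = -2.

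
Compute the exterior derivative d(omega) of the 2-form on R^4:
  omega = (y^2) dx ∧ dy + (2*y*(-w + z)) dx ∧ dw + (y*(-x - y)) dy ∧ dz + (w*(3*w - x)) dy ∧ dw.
d(omega) = (w - 2*z) dx ∧ dy ∧ dw + (-2*y) dx ∧ dz ∧ dw + (-y) dx ∧ dy ∧ dz

For a 2-form omega = sum_{i<j} g_{ij} dx_i ∧ dx_j, the exterior derivative is
  d(omega) = sum_{i<j} d(g_{ij}) ∧ dx_i ∧ dx_j = sum_{i<j, k} (∂g_{ij}/∂x_k) dx_k ∧ dx_i ∧ dx_j.
Expand each term, using dx_k ∧ dx_i ∧ dx_j = sgn(permutation) dx_{(a)} ∧ dx_{(b)} ∧ dx_{(c)} with (a < b < c) sorted:
  d(2*y*(-w + z)) includes (∂/∂y)(2*y*(-w + z)) dy = (-2*w + 2*z) dy, which multiplied by dx ∧ dw gives (2*w - 2*z) dx ∧ dy ∧ dw
  d(2*y*(-w + z)) includes (∂/∂z)(2*y*(-w + z)) dz = (2*y) dz, which multiplied by dx ∧ dw gives (-2*y) dx ∧ dz ∧ dw
  d(y*(-x - y)) includes (∂/∂x)(y*(-x - y)) dx = (-y) dx, which multiplied by dy ∧ dz gives (-y) dx ∧ dy ∧ dz
  d(w*(3*w - x)) includes (∂/∂x)(w*(3*w - x)) dx = (-w) dx, which multiplied by dy ∧ dw gives (-w) dx ∧ dy ∧ dw
Collecting like 3-forms: d(omega) = (w - 2*z) dx ∧ dy ∧ dw + (-2*y) dx ∧ dz ∧ dw + (-y) dx ∧ dy ∧ dz.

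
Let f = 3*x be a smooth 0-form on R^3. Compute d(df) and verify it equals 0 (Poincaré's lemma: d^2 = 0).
d(df) = 0

Step 1: df = sum_i (∂f/∂x_i) dx_i = (3) dx + (0) dy + (0) dz.
Step 2: Apply d again. Using the 1-form formula, the coefficient of dx ∧ dy in d(df) is ∂^2 f/∂x ∂y - ∂^2 f/∂y ∂x = (0) - (0) = 0 (equality of mixed partials for smooth f).
Similarly for dx ∧ dz and dy ∧ dz — all coefficients vanish. So d(df) = 0.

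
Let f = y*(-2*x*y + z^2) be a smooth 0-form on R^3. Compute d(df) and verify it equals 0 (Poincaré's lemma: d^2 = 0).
d(df) = 0

Step 1: df = sum_i (∂f/∂x_i) dx_i = (-2*y^2) dx + (-4*x*y + z^2) dy + (2*y*z) dz.
Step 2: Apply d again. Using the 1-form formula, the coefficient of dx ∧ dy in d(df) is ∂^2 f/∂x ∂y - ∂^2 f/∂y ∂x = (-4*y) - (-4*y) = 0 (equality of mixed partials for smooth f).
Similarly for dx ∧ dz and dy ∧ dz — all coefficients vanish. So d(df) = 0.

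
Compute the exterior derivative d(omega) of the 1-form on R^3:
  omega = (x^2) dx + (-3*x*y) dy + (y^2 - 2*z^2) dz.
d(omega) = (-3*y) dx ∧ dy + (2*y) dy ∧ dz

For a 1-form omega = sum_i f_i dx_i, the exterior derivative is
  d(omega) = sum_{i < j} (∂f_j/∂x_i - ∂f_i/∂x_j) dx_i ∧ dx_j.
  coefficient of dx ∧ dy: ∂f_2/∂x - ∂f_1/∂y = ∂(-3*x*y)/∂x - ∂(x^2)/∂y = -3*y
  coefficient of dy ∧ dz: ∂f_3/∂y - ∂f_2/∂z = ∂(y^2 - 2*z^2)/∂y - ∂(-3*x*y)/∂z = 2*y
Assembling: d(omega) = (-3*y) dx ∧ dy + (2*y) dy ∧ dz.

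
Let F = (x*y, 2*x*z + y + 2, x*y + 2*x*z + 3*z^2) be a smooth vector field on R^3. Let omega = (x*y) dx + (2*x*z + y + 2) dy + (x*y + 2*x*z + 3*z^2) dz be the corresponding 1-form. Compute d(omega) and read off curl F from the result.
d(omega) = (-x) dy ∧ dz + (-y - 2*z) dz ∧ dx + (-x + 2*z) dx ∧ dy; curl F = (-x, -y - 2*z, -x + 2*z)

d omega = sum_{i<j} (∂f_j/∂x_i - ∂f_i/∂x_j) dx_i ∧ dx_j. Under the identification (dy ∧ dz, dz ∧ dx, dx ∧ dy) ↔ (e_x, e_y, e_z), the coefficients are exactly the components of curl F. Compute:
  ∂R/∂y - ∂Q/∂z = (x) - (2*x) = -x
  ∂P/∂z - ∂R/∂x = (0) - (y + 2*z) = -y - 2*z
  ∂Q/∂x - ∂P/∂y = (2*z) - (x) = -x + 2*z.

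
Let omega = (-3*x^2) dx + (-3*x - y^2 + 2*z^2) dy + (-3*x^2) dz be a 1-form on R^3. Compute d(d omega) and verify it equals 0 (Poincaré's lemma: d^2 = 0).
d(d omega) = 0

Step 1: d omega = sum_{i<j} (∂f_j/∂x_i - ∂f_i/∂x_j) dx_i ∧ dx_j:
  coeff of dx ∧ dy: -3
  coeff of dx ∧ dz: -6*x
  coeff of dy ∧ dz: -4*z
Step 2: Apply d again to each 2-form coefficient. The only possible 3-form in R^3 is dx ∧ dy ∧ dz, with coefficient
  ∂(coeff of dy∧dz)/∂x - ∂(coeff of dx∧dz)/∂y + ∂(coeff of dx∧dy)/∂z
  = ∂/∂x (-4*z) - ∂/∂y (-6*x) + ∂/∂z (-3).
Each of these terms simplifies to sums of mixed partials that cancel in pairs. The result is 0 (by equality of mixed partials for smooth functions — Schwarz / Clairaut).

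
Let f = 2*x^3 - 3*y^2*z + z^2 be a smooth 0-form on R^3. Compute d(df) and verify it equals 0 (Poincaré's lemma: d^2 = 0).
d(df) = 0

Step 1: df = sum_i (∂f/∂x_i) dx_i = (6*x^2) dx + (-6*y*z) dy + (-3*y^2 + 2*z) dz.
Step 2: Apply d again. Using the 1-form formula, the coefficient of dx ∧ dy in d(df) is ∂^2 f/∂x ∂y - ∂^2 f/∂y ∂x = (0) - (0) = 0 (equality of mixed partials for smooth f).
Similarly for dx ∧ dz and dy ∧ dz — all coefficients vanish. So d(df) = 0.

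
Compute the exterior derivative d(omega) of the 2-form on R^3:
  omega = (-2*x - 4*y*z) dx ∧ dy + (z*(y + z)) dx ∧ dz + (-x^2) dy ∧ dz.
d(omega) = (-2*x - 4*y - z) dx ∧ dy ∧ dz

For a 2-form omega = sum_{i<j} g_{ij} dx_i ∧ dx_j, the exterior derivative is
  d(omega) = sum_{i<j} d(g_{ij}) ∧ dx_i ∧ dx_j = sum_{i<j, k} (∂g_{ij}/∂x_k) dx_k ∧ dx_i ∧ dx_j.
Expand each term, using dx_k ∧ dx_i ∧ dx_j = sgn(permutation) dx_{(a)} ∧ dx_{(b)} ∧ dx_{(c)} with (a < b < c) sorted:
  d(-2*x - 4*y*z) includes (∂/∂z)(-2*x - 4*y*z) dz = (-4*y) dz, which multiplied by dx ∧ dy gives (-4*y) dx ∧ dy ∧ dz
  d(z*(y + z)) includes (∂/∂y)(z*(y + z)) dy = (z) dy, which multiplied by dx ∧ dz gives (-z) dx ∧ dy ∧ dz
  d(-x^2) includes (∂/∂x)(-x^2) dx = (-2*x) dx, which multiplied by dy ∧ dz gives (-2*x) dx ∧ dy ∧ dz
Collecting like 3-forms: d(omega) = (-2*x - 4*y - z) dx ∧ dy ∧ dz.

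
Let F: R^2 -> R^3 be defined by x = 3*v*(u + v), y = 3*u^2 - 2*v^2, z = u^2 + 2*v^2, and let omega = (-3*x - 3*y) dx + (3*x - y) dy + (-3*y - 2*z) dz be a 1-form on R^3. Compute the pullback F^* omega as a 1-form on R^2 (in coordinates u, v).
F^* omega = (-40*u^3 + 27*u^2*v + 43*u*v^2 - 9*v^3) du + (-27*u^3 - 113*u^2*v - 99*u*v^2 - 54*v^3) dv

Using F^*(f dg) = (f ∘ F) d(g ∘ F), substitute each coordinate x_i by F_i(u, v) in f_i, and replace dx_i by d F_i = (∂F_i/∂u) du + (∂F_i/∂v) dv.
  For the x component: f_1(F) = -9*u^2 - 9*u*v - 3*v^2; d F_1 = (3*v) du + (3*u + 6*v) dv
  For the y component: f_2(F) = -3*u^2 + 9*u*v + 11*v^2; d F_2 = (6*u) du + (-4*v) dv
  For the z component: f_3(F) = -11*u^2 + 2*v^2; d F_3 = (2*u) du + (4*v) dv
Combining and collecting du, dv coefficients:
  coeff of du: -40*u^3 + 27*u^2*v + 43*u*v^2 - 9*v^3
  coeff of dv: -27*u^3 - 113*u^2*v - 99*u*v^2 - 54*v^3
F^* omega = (-40*u^3 + 27*u^2*v + 43*u*v^2 - 9*v^3) du + (-27*u^3 - 113*u^2*v - 99*u*v^2 - 54*v^3) dv.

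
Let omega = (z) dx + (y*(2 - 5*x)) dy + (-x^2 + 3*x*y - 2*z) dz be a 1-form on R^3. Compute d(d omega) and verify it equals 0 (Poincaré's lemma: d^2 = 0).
d(d omega) = 0

Step 1: d omega = sum_{i<j} (∂f_j/∂x_i - ∂f_i/∂x_j) dx_i ∧ dx_j:
  coeff of dx ∧ dy: -5*y
  coeff of dx ∧ dz: -2*x + 3*y - 1
  coeff of dy ∧ dz: 3*x
Step 2: Apply d again to each 2-form coefficient. The only possible 3-form in R^3 is dx ∧ dy ∧ dz, with coefficient
  ∂(coeff of dy∧dz)/∂x - ∂(coeff of dx∧dz)/∂y + ∂(coeff of dx∧dy)/∂z
  = ∂/∂x (3*x) - ∂/∂y (-2*x + 3*y - 1) + ∂/∂z (-5*y).
Each of these terms simplifies to sums of mixed partials that cancel in pairs. The result is 0 (by equality of mixed partials for smooth functions — Schwarz / Clairaut).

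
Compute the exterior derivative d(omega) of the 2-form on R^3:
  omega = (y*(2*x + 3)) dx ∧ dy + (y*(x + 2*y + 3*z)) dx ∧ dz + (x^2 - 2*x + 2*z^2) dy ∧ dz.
d(omega) = (x - 4*y - 3*z - 2) dx ∧ dy ∧ dz

For a 2-form omega = sum_{i<j} g_{ij} dx_i ∧ dx_j, the exterior derivative is
  d(omega) = sum_{i<j} d(g_{ij}) ∧ dx_i ∧ dx_j = sum_{i<j, k} (∂g_{ij}/∂x_k) dx_k ∧ dx_i ∧ dx_j.
Expand each term, using dx_k ∧ dx_i ∧ dx_j = sgn(permutation) dx_{(a)} ∧ dx_{(b)} ∧ dx_{(c)} with (a < b < c) sorted:
  d(y*(x + 2*y + 3*z)) includes (∂/∂y)(y*(x + 2*y + 3*z)) dy = (x + 4*y + 3*z) dy, which multiplied by dx ∧ dz gives (-x - 4*y - 3*z) dx ∧ dy ∧ dz
  d(x^2 - 2*x + 2*z^2) includes (∂/∂x)(x^2 - 2*x + 2*z^2) dx = (2*x - 2) dx, which multiplied by dy ∧ dz gives (2*x - 2) dx ∧ dy ∧ dz
Collecting like 3-forms: d(omega) = (x - 4*y - 3*z - 2) dx ∧ dy ∧ dz.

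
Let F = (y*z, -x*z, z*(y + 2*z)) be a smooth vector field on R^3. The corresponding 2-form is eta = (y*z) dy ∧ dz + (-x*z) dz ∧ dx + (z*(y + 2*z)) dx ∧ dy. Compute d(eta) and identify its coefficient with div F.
d(eta) = (y + 4*z) dx ∧ dy ∧ dz; div F = y + 4*z

For a 2-form in R^3 of the form above, applying d gives a 3-form with coefficient ∂P/∂x + ∂Q/∂y + ∂R/∂z:
  ∂P/∂x = 0
  ∂Q/∂y = 0
  ∂R/∂z = y + 4*z
Sum = y + 4*z, which is exactly div F.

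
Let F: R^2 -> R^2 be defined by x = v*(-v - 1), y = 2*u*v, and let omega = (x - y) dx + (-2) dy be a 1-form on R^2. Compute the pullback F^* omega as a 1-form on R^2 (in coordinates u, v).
F^* omega = (-4*v) du + (4*u*v^2 + 2*u*v - 4*u + 2*v^3 + 3*v^2 + v) dv

Using F^*(f dg) = (f ∘ F) d(g ∘ F), substitute each coordinate x_i by F_i(u, v) in f_i, and replace dx_i by d F_i = (∂F_i/∂u) du + (∂F_i/∂v) dv.
  For the x component: f_1(F) = v*(-2*u - v - 1); d F_1 = (0) du + (-2*v - 1) dv
  For the y component: f_2(F) = -2; d F_2 = (2*v) du + (2*u) dv
Combining and collecting du, dv coefficients:
  coeff of du: -4*v
  coeff of dv: 4*u*v^2 + 2*u*v - 4*u + 2*v^3 + 3*v^2 + v
F^* omega = (-4*v) du + (4*u*v^2 + 2*u*v - 4*u + 2*v^3 + 3*v^2 + v) dv.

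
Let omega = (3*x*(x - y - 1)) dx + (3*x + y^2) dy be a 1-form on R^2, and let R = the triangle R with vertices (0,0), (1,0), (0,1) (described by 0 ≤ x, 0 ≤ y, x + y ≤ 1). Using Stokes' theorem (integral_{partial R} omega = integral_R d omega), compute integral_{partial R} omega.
integral_(partial R) omega = 2

Stokes: integral_partial_R omega = integral_R d omega with d omega = (∂Q/∂x - ∂P/∂y) dx ∧ dy.
  ∂Q/∂x = 3
  ∂P/∂y = -3*x
  integrand = ∂Q/∂x - ∂P/∂y = 3*x + 3.
Integrating over R: integral_0^1 integral_0^{1-x} (3*x + 3) dy dx = 2.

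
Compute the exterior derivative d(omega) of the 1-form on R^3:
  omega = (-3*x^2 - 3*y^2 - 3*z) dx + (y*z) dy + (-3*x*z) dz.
d(omega) = (6*y) dx ∧ dy + (3 - 3*z) dx ∧ dz + (-y) dy ∧ dz

For a 1-form omega = sum_i f_i dx_i, the exterior derivative is
  d(omega) = sum_{i < j} (∂f_j/∂x_i - ∂f_i/∂x_j) dx_i ∧ dx_j.
  coefficient of dx ∧ dy: ∂f_2/∂x - ∂f_1/∂y = ∂(y*z)/∂x - ∂(-3*x^2 - 3*y^2 - 3*z)/∂y = 6*y
  coefficient of dx ∧ dz: ∂f_3/∂x - ∂f_1/∂z = ∂(-3*x*z)/∂x - ∂(-3*x^2 - 3*y^2 - 3*z)/∂z = 3 - 3*z
  coefficient of dy ∧ dz: ∂f_3/∂y - ∂f_2/∂z = ∂(-3*x*z)/∂y - ∂(y*z)/∂z = -y
Assembling: d(omega) = (6*y) dx ∧ dy + (3 - 3*z) dx ∧ dz + (-y) dy ∧ dz.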